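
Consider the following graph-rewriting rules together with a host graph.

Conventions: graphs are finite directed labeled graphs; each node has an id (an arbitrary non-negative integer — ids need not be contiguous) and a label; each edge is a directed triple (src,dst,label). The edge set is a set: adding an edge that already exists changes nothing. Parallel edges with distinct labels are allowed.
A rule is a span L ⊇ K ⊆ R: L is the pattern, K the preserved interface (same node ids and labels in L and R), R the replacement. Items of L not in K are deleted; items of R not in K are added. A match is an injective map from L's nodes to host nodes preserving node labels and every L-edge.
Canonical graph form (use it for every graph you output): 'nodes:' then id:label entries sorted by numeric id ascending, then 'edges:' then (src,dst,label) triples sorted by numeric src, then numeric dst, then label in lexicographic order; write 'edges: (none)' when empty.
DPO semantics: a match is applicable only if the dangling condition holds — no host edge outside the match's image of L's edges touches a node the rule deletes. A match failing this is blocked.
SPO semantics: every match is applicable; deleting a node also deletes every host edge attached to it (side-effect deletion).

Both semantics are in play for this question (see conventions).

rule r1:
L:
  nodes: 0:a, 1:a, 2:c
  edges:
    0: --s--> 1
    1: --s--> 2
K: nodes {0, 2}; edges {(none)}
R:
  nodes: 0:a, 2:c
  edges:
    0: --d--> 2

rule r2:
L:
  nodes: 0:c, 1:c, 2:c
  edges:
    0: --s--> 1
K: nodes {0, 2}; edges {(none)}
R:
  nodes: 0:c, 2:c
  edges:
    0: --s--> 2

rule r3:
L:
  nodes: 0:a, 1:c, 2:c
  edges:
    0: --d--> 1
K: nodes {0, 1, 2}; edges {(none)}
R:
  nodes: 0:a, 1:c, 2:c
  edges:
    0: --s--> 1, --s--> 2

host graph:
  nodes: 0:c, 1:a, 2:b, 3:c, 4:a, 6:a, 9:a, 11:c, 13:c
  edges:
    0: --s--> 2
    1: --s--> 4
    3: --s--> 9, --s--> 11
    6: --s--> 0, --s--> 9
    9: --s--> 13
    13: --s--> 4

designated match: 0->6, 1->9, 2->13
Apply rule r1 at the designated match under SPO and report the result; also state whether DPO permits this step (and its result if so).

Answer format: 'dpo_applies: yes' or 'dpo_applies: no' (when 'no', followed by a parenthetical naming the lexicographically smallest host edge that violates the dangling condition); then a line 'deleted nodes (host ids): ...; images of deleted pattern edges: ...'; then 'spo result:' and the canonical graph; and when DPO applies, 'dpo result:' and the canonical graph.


dpo_applies: no
(the rule deletes node 9, which keeps host edge (3,9,s) outside the match image — the dangling condition fails, DPO blocks; SPO proceeds and side-deletes such edges)
deleted nodes (host ids): 9; images of deleted pattern edges: (6,9,s); (9,13,s)
spo result:
nodes: 0:c, 1:a, 2:b, 3:c, 4:a, 6:a, 11:c, 13:c
edges: (0,2,s); (1,4,s); (3,11,s); (6,0,s); (6,13,d); (13,4,s)


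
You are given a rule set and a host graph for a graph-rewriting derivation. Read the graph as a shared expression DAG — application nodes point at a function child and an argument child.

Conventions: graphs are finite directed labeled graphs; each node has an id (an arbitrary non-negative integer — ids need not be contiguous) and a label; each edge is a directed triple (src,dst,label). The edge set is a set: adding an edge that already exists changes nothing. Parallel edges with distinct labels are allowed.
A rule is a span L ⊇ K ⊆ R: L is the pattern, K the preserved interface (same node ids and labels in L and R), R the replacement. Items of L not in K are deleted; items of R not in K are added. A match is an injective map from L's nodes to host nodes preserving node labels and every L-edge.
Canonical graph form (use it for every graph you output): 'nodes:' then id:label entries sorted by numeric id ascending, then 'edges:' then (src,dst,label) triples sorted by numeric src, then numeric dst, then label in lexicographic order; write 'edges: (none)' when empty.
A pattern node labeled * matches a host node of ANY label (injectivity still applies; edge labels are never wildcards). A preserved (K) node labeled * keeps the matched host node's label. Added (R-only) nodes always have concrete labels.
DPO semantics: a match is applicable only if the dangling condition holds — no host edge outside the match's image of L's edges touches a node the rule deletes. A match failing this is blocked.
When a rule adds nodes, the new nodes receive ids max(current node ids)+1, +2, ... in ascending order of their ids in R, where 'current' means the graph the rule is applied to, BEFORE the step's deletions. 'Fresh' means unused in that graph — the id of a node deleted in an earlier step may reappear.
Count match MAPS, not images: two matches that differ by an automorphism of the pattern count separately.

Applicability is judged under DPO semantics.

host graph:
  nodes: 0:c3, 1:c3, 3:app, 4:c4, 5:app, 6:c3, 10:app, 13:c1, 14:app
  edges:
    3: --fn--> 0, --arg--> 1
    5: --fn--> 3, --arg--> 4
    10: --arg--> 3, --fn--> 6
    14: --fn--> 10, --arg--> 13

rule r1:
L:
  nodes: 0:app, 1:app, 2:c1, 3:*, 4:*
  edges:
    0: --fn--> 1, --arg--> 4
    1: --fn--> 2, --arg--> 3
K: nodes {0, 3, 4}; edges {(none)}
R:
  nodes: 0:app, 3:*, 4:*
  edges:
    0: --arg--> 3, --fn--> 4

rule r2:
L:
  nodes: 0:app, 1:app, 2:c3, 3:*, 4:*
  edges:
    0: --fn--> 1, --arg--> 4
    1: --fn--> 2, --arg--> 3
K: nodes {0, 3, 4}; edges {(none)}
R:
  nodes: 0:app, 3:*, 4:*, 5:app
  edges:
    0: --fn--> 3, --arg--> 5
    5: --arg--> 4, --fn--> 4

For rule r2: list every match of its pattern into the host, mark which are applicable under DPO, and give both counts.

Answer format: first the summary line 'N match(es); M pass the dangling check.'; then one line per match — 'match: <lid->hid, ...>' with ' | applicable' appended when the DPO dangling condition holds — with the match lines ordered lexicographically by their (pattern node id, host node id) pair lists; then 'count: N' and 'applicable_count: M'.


2 match(es); 1 pass the dangling check.
match: 0->5, 1->3, 2->0, 3->1, 4->4
match: 0->14, 1->10, 2->6, 3->3, 4->13 | applicable
count: 2
applicable_count: 1


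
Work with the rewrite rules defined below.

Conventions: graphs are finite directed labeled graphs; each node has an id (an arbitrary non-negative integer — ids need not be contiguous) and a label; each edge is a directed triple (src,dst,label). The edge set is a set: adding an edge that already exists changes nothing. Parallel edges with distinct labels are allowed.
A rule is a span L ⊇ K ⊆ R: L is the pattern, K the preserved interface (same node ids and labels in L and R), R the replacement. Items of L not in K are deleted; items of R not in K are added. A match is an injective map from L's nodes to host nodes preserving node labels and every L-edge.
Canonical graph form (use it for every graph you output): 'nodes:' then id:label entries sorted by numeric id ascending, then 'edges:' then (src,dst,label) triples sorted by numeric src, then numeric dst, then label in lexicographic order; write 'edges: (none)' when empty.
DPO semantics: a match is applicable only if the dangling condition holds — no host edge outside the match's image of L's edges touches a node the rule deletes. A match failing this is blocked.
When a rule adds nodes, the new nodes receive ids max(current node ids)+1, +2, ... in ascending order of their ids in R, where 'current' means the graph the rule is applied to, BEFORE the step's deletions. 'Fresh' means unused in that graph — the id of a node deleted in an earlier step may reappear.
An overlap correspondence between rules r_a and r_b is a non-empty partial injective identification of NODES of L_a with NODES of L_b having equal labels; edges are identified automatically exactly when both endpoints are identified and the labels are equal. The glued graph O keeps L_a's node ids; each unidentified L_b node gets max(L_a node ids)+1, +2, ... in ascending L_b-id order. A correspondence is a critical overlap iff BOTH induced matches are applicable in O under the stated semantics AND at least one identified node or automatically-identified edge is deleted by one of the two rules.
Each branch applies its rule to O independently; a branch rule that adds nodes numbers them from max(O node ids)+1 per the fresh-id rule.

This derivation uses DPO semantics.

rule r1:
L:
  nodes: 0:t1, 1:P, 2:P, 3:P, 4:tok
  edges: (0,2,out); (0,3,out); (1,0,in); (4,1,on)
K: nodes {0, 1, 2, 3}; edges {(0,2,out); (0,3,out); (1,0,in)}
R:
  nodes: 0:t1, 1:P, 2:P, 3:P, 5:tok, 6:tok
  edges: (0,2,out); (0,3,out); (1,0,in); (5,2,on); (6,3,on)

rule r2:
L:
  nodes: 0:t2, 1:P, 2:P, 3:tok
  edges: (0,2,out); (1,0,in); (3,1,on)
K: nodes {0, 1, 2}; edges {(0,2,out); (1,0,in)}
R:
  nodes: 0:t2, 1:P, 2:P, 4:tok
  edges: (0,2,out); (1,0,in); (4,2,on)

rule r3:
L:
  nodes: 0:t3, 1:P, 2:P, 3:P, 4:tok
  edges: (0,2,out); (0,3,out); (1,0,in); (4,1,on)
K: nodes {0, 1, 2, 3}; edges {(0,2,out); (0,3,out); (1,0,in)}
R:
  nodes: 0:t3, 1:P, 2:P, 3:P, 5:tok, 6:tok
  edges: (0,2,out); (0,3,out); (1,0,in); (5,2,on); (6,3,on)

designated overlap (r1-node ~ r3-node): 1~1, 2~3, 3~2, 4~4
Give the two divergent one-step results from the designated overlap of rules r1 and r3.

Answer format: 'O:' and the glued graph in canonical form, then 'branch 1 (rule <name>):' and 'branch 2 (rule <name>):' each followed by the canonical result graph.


O:
nodes: 0:t1, 1:P, 2:P, 3:P, 4:tok, 5:t3
edges: (0,2,out); (0,3,out); (1,0,in); (1,5,in); (4,1,on); (5,2,out); (5,3,out)
branch 1 (rule r1):
nodes: 0:t1, 1:P, 2:P, 3:P, 5:t3, 6:tok, 7:tok
edges: (0,2,out); (0,3,out); (1,0,in); (1,5,in); (5,2,out); (5,3,out); (6,2,on); (7,3,on)
branch 2 (rule r3):
nodes: 0:t1, 1:P, 2:P, 3:P, 5:t3, 6:tok, 7:tok
edges: (0,2,out); (0,3,out); (1,0,in); (1,5,in); (5,2,out); (5,3,out); (6,3,on); (7,2,on)


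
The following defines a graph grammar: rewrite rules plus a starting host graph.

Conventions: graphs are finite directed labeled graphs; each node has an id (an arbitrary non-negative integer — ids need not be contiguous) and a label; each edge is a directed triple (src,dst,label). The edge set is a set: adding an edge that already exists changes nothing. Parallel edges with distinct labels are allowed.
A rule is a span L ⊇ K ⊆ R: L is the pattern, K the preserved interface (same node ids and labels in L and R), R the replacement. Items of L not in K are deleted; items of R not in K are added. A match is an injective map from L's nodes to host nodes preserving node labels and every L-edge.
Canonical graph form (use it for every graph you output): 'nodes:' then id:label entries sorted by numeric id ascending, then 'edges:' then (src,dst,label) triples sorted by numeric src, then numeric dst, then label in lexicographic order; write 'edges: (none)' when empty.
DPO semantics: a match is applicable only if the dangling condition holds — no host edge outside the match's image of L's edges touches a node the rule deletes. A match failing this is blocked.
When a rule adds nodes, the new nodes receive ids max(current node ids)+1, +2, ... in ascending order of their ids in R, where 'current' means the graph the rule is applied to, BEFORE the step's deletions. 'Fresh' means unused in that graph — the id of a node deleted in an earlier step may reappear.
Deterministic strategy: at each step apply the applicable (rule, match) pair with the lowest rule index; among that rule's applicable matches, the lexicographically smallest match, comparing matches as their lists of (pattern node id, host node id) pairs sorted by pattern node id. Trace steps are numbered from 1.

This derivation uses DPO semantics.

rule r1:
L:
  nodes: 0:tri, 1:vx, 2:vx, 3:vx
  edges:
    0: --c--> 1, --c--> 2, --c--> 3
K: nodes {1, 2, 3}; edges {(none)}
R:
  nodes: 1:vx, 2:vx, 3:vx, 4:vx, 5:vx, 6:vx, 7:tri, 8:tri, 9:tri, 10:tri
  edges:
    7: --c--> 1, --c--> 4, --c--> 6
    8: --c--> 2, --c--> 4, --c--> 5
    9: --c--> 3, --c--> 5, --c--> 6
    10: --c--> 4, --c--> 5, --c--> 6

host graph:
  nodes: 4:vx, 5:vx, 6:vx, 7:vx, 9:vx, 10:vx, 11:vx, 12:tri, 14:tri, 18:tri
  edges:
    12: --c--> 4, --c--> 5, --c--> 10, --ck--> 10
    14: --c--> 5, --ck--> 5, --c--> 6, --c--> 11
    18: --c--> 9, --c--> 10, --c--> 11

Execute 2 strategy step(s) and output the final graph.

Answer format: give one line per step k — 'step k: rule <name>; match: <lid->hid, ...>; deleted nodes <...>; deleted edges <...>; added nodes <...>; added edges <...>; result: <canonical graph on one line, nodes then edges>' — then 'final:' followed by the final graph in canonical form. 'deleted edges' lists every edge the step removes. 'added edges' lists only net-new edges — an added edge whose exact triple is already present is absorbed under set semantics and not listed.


step 1: rule r1; match: 0->18, 1->9, 2->10, 3->11; deleted nodes 18; deleted edges (18,9,c); (18,10,c); (18,11,c); added nodes 19, 20, 21, 22, 23, 24, 25; added edges (22,9,c); (22,19,c); (22,21,c); (23,10,c); (23,19,c); (23,20,c); (24,11,c); (24,20,c); (24,21,c); (25,19,c); (25,20,c); (25,21,c); result: nodes: 4:vx, 5:vx, 6:vx, 7:vx, 9:vx, 10:vx, 11:vx, 12:tri, 14:tri, 19:vx, 20:vx, 21:vx, 22:tri, 23:tri, 24:tri, 25:tri edges: (12,4,c); (12,5,c); (12,10,c); (12,10,ck); (14,5,c); (14,5,ck); (14,6,c); (14,11,c); (22,9,c); (22,19,c); (22,21,c); (23,10,c); (23,19,c); (23,20,c); (24,11,c); (24,20,c); (24,21,c); (25,19,c); (25,20,c); (25,21,c)
step 2: rule r1; match: 0->22, 1->9, 2->19, 3->21; deleted nodes 22; deleted edges (22,9,c); (22,19,c); (22,21,c); added nodes 26, 27, 28, 29, 30, 31, 32; added edges (29,9,c); (29,26,c); (29,28,c); (30,19,c); (30,26,c); (30,27,c); (31,21,c); (31,27,c); (31,28,c); (32,26,c); (32,27,c); (32,28,c); result: nodes: 4:vx, 5:vx, 6:vx, 7:vx, 9:vx, 10:vx, 11:vx, 12:tri, 14:tri, 19:vx, 20:vx, 21:vx, 23:tri, 24:tri, 25:tri, 26:vx, 27:vx, 28:vx, 29:tri, 30:tri, 31:tri, 32:tri edges: (12,4,c); (12,5,c); (12,10,c); (12,10,ck); (14,5,c); (14,5,ck); (14,6,c); (14,11,c); (23,10,c); (23,19,c); (23,20,c); (24,11,c); (24,20,c); (24,21,c); (25,19,c); (25,20,c); (25,21,c); (29,9,c); (29,26,c); (29,28,c); (30,19,c); (30,26,c); (30,27,c); (31,21,c); (31,27,c); (31,28,c); (32,26,c); (32,27,c); (32,28,c)
final:
nodes: 4:vx, 5:vx, 6:vx, 7:vx, 9:vx, 10:vx, 11:vx, 12:tri, 14:tri, 19:vx, 20:vx, 21:vx, 23:tri, 24:tri, 25:tri, 26:vx, 27:vx, 28:vx, 29:tri, 30:tri, 31:tri, 32:tri
edges: (12,4,c); (12,5,c); (12,10,c); (12,10,ck); (14,5,c); (14,5,ck); (14,6,c); (14,11,c); (23,10,c); (23,19,c); (23,20,c); (24,11,c); (24,20,c); (24,21,c); (25,19,c); (25,20,c); (25,21,c); (29,9,c); (29,26,c); (29,28,c); (30,19,c); (30,26,c); (30,27,c); (31,21,c); (31,27,c); (31,28,c); (32,26,c); (32,27,c); (32,28,c)


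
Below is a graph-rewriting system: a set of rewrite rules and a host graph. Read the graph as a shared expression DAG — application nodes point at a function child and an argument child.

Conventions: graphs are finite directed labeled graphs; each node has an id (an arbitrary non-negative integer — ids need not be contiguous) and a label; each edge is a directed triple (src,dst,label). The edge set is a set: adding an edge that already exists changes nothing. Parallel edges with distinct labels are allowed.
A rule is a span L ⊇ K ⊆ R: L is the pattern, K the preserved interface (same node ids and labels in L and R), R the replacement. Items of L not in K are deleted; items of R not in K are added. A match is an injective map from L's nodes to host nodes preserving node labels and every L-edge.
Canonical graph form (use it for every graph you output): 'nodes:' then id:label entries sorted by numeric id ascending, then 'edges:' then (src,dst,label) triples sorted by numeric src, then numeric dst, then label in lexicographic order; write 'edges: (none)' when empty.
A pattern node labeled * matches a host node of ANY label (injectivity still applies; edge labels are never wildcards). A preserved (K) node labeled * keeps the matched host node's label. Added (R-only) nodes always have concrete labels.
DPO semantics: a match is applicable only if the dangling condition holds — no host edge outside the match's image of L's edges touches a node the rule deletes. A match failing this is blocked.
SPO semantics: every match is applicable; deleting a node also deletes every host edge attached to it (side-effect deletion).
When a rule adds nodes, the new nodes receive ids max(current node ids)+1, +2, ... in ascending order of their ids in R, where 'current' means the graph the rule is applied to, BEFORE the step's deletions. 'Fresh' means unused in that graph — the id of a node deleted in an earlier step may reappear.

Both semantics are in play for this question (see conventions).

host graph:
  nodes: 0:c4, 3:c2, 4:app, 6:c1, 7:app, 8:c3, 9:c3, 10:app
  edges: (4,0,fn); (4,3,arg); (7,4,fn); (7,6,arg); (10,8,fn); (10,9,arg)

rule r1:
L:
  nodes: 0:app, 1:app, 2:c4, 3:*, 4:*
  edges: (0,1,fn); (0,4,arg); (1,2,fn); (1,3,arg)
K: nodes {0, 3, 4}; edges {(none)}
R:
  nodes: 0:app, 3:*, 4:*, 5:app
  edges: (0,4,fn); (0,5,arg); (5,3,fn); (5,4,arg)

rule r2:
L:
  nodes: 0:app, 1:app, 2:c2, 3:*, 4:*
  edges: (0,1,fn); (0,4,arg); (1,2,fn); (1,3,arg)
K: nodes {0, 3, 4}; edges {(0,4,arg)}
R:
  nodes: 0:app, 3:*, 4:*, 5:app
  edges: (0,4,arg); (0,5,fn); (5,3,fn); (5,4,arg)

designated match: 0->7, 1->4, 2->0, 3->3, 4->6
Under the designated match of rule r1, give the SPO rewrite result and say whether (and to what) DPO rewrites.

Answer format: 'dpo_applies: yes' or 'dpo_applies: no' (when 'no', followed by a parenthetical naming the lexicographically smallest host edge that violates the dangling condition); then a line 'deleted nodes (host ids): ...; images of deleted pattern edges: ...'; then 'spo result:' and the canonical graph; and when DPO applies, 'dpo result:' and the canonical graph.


dpo_applies: yes
deleted nodes (host ids): 0, 4; images of deleted pattern edges: (4,0,fn); (4,3,arg); (7,4,fn); (7,6,arg)
spo result:
nodes: 3:c2, 6:c1, 7:app, 8:c3, 9:c3, 10:app, 11:app
edges: (7,6,fn); (7,11,arg); (10,8,fn); (10,9,arg); (11,3,fn); (11,6,arg)
dpo result:
nodes: 3:c2, 6:c1, 7:app, 8:c3, 9:c3, 10:app, 11:app
edges: (7,6,fn); (7,11,arg); (10,8,fn); (10,9,arg); (11,3,fn); (11,6,arg)


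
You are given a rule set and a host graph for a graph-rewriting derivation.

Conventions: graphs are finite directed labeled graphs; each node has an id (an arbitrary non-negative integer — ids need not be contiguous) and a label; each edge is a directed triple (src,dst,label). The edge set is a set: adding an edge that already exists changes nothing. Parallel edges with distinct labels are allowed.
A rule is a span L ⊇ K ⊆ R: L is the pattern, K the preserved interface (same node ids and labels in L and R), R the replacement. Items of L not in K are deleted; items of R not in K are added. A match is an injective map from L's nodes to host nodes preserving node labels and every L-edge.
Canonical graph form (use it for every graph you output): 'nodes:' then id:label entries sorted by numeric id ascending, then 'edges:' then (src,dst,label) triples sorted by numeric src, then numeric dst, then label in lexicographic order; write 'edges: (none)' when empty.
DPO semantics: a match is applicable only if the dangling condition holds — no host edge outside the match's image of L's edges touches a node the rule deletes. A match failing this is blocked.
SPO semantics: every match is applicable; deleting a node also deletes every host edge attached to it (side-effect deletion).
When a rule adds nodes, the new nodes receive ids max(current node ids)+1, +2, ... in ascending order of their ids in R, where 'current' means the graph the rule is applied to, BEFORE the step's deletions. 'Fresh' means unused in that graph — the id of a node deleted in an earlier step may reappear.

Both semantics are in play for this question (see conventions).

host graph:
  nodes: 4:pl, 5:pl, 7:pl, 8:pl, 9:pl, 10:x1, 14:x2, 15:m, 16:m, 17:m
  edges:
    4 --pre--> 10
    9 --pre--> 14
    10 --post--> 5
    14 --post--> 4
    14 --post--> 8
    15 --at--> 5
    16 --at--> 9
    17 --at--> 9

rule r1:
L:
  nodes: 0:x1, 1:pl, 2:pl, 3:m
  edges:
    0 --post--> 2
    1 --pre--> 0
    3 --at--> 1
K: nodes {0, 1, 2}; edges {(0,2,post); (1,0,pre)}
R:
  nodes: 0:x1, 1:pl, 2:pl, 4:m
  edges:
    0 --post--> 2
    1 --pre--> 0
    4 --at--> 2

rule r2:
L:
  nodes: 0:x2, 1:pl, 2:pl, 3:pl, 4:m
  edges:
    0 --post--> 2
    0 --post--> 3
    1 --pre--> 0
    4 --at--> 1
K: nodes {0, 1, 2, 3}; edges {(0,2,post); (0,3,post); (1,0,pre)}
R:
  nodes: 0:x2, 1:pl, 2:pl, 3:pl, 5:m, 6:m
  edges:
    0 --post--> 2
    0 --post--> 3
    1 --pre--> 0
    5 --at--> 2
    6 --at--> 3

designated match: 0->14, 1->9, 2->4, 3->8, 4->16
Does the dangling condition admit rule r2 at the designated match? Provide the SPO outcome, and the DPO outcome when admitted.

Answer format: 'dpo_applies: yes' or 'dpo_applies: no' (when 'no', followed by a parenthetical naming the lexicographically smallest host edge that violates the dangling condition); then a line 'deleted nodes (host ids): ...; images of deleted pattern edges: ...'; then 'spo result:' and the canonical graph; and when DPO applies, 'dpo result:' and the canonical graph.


dpo_applies: yes
deleted nodes (host ids): 16; images of deleted pattern edges: (16,9,at)
spo result:
nodes: 4:pl, 5:pl, 7:pl, 8:pl, 9:pl, 10:x1, 14:x2, 15:m, 17:m, 18:m, 19:m
edges: (4,10,pre); (9,14,pre); (10,5,post); (14,4,post); (14,8,post); (15,5,at); (17,9,at); (18,4,at); (19,8,at)
dpo result:
nodes: 4:pl, 5:pl, 7:pl, 8:pl, 9:pl, 10:x1, 14:x2, 15:m, 17:m, 18:m, 19:m
edges: (4,10,pre); (9,14,pre); (10,5,post); (14,4,post); (14,8,post); (15,5,at); (17,9,at); (18,4,at); (19,8,at)


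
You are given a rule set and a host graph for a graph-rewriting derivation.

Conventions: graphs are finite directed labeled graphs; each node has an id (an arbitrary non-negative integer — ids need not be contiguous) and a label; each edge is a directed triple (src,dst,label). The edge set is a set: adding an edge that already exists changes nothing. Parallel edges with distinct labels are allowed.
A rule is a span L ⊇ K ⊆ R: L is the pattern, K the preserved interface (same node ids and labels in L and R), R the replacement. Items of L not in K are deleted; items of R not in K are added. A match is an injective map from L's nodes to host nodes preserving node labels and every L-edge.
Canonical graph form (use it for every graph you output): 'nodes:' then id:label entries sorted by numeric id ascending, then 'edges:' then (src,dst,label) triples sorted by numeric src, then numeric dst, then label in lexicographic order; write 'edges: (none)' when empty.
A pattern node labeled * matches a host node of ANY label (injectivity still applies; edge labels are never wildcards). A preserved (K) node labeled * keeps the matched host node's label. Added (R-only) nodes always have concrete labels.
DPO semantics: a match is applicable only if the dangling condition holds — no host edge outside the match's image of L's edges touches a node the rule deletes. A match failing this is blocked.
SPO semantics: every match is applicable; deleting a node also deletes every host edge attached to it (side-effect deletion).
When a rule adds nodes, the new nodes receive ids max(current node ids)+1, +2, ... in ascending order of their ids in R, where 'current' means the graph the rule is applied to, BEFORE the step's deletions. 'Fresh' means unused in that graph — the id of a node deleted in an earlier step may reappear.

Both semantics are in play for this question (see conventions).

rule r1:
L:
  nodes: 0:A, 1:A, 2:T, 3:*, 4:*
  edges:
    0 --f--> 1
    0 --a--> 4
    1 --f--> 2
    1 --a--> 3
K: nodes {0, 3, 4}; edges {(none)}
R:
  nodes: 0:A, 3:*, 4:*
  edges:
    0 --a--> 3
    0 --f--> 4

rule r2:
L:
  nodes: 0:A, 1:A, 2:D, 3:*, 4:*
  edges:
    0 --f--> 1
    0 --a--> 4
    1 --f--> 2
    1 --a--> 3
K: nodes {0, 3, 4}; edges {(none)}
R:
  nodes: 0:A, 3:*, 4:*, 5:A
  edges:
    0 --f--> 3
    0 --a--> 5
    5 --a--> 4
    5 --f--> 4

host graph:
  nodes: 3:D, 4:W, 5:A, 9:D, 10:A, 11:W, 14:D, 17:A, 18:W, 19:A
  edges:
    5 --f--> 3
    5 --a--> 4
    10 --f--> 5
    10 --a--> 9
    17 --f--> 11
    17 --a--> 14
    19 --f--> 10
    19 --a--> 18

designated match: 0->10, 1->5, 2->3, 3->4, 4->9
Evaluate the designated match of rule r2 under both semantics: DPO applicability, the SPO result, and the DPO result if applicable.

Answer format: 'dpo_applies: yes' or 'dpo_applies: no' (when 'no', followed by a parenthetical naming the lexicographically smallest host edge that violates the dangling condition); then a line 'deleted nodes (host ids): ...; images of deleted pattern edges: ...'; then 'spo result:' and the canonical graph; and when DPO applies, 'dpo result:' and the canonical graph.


dpo_applies: yes
deleted nodes (host ids): 3, 5; images of deleted pattern edges: (5,3,f); (5,4,a); (10,5,f); (10,9,a)
spo result:
nodes: 4:W, 9:D, 10:A, 11:W, 14:D, 17:A, 18:W, 19:A, 20:A
edges: (10,4,f); (10,20,a); (17,11,f); (17,14,a); (19,10,f); (19,18,a); (20,9,a); (20,9,f)
dpo result:
nodes: 4:W, 9:D, 10:A, 11:W, 14:D, 17:A, 18:W, 19:A, 20:A
edges: (10,4,f); (10,20,a); (17,11,f); (17,14,a); (19,10,f); (19,18,a); (20,9,a); (20,9,f)


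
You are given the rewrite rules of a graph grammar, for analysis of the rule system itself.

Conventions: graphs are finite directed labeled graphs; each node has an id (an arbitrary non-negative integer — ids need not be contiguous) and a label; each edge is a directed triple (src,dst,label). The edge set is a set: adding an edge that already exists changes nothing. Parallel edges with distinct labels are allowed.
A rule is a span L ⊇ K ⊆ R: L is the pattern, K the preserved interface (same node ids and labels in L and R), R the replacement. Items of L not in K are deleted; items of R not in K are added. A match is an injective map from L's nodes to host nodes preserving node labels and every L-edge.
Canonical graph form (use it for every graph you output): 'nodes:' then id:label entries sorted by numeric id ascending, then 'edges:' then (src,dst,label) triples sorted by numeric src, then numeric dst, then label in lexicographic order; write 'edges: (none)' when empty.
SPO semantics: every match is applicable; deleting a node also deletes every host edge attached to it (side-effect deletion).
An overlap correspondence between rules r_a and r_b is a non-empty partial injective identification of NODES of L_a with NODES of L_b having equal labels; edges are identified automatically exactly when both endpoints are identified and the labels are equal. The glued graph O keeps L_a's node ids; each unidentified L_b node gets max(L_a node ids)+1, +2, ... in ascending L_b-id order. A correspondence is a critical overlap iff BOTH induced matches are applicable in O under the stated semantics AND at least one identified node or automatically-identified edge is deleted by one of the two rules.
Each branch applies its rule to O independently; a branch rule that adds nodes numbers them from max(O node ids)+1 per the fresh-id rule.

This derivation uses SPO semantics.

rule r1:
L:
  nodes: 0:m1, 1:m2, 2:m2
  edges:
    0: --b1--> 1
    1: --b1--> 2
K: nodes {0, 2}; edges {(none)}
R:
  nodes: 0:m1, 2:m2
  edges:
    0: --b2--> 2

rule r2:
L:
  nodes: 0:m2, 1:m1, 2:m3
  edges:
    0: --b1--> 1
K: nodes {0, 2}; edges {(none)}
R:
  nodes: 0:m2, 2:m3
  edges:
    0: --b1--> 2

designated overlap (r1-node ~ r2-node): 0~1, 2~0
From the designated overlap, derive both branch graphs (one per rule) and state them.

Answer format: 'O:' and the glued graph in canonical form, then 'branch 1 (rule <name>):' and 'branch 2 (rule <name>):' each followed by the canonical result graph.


O:
nodes: 0:m1, 1:m2, 2:m2, 3:m3
edges: (0,1,b1); (1,2,b1); (2,0,b1)
branch 1 (rule r1):
nodes: 0:m1, 2:m2, 3:m3
edges: (0,2,b2); (2,0,b1)
branch 2 (rule r2):
nodes: 1:m2, 2:m2, 3:m3
edges: (1,2,b1); (2,3,b1)


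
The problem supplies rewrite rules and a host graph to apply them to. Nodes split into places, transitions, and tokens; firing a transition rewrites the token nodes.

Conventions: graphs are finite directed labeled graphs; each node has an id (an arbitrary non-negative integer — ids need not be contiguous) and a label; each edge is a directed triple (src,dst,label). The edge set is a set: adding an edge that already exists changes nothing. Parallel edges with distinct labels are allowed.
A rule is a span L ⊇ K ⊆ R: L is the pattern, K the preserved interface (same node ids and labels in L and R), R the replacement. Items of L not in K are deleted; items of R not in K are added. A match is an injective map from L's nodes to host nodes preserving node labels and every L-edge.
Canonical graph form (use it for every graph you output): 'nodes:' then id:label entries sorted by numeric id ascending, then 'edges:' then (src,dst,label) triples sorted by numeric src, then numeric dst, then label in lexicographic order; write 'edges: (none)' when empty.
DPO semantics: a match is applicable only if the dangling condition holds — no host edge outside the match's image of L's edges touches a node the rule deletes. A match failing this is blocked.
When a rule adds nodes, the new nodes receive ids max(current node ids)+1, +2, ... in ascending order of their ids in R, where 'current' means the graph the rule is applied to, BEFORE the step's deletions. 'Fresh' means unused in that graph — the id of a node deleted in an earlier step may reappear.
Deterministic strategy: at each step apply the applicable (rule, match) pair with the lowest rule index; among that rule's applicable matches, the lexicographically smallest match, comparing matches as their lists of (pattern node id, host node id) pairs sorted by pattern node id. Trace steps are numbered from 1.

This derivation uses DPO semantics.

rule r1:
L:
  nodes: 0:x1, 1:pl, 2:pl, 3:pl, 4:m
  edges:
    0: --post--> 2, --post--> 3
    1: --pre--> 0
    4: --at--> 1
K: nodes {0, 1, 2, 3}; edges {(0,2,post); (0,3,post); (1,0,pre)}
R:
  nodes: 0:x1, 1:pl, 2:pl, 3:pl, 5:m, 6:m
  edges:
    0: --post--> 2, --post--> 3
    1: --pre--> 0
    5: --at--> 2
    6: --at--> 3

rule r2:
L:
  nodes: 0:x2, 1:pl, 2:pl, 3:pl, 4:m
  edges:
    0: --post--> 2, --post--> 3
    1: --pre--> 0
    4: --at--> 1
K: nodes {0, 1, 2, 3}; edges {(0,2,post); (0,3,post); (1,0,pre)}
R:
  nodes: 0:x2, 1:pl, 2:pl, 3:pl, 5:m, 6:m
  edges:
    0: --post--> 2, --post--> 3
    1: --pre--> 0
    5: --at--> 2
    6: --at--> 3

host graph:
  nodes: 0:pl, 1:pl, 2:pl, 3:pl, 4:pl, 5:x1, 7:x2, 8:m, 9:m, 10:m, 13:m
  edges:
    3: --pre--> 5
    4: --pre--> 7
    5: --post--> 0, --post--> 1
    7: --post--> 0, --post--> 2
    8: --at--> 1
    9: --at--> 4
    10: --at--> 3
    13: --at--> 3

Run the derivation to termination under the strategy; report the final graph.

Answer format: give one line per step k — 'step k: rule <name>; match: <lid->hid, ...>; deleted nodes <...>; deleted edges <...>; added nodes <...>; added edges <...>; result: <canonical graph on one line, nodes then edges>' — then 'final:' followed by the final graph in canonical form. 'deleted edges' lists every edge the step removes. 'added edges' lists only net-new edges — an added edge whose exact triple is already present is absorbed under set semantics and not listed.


step 1: rule r1; match: 0->5, 1->3, 2->0, 3->1, 4->10; deleted nodes 10; deleted edges (10,3,at); added nodes 14, 15; added edges (14,0,at); (15,1,at); result: nodes: 0:pl, 1:pl, 2:pl, 3:pl, 4:pl, 5:x1, 7:x2, 8:m, 9:m, 13:m, 14:m, 15:m edges: (3,5,pre); (4,7,pre); (5,0,post); (5,1,post); (7,0,post); (7,2,post); (8,1,at); (9,4,at); (13,3,at); (14,0,at); (15,1,at)
step 2: rule r1; match: 0->5, 1->3, 2->0, 3->1, 4->13; deleted nodes 13; deleted edges (13,3,at); added nodes 16, 17; added edges (16,0,at); (17,1,at); result: nodes: 0:pl, 1:pl, 2:pl, 3:pl, 4:pl, 5:x1, 7:x2, 8:m, 9:m, 14:m, 15:m, 16:m, 17:m edges: (3,5,pre); (4,7,pre); (5,0,post); (5,1,post); (7,0,post); (7,2,post); (8,1,at); (9,4,at); (14,0,at); (15,1,at); (16,0,at); (17,1,at)
step 3: rule r2; match: 0->7, 1->4, 2->0, 3->2, 4->9; deleted nodes 9; deleted edges (9,4,at); added nodes 18, 19; added edges (18,0,at); (19,2,at); result: nodes: 0:pl, 1:pl, 2:pl, 3:pl, 4:pl, 5:x1, 7:x2, 8:m, 14:m, 15:m, 16:m, 17:m, 18:m, 19:m edges: (3,5,pre); (4,7,pre); (5,0,post); (5,1,post); (7,0,post); (7,2,post); (8,1,at); (14,0,at); (15,1,at); (16,0,at); (17,1,at); (18,0,at); (19,2,at)
final:
nodes: 0:pl, 1:pl, 2:pl, 3:pl, 4:pl, 5:x1, 7:x2, 8:m, 14:m, 15:m, 16:m, 17:m, 18:m, 19:m
edges: (3,5,pre); (4,7,pre); (5,0,post); (5,1,post); (7,0,post); (7,2,post); (8,1,at); (14,0,at); (15,1,at); (16,0,at); (17,1,at); (18,0,at); (19,2,at)


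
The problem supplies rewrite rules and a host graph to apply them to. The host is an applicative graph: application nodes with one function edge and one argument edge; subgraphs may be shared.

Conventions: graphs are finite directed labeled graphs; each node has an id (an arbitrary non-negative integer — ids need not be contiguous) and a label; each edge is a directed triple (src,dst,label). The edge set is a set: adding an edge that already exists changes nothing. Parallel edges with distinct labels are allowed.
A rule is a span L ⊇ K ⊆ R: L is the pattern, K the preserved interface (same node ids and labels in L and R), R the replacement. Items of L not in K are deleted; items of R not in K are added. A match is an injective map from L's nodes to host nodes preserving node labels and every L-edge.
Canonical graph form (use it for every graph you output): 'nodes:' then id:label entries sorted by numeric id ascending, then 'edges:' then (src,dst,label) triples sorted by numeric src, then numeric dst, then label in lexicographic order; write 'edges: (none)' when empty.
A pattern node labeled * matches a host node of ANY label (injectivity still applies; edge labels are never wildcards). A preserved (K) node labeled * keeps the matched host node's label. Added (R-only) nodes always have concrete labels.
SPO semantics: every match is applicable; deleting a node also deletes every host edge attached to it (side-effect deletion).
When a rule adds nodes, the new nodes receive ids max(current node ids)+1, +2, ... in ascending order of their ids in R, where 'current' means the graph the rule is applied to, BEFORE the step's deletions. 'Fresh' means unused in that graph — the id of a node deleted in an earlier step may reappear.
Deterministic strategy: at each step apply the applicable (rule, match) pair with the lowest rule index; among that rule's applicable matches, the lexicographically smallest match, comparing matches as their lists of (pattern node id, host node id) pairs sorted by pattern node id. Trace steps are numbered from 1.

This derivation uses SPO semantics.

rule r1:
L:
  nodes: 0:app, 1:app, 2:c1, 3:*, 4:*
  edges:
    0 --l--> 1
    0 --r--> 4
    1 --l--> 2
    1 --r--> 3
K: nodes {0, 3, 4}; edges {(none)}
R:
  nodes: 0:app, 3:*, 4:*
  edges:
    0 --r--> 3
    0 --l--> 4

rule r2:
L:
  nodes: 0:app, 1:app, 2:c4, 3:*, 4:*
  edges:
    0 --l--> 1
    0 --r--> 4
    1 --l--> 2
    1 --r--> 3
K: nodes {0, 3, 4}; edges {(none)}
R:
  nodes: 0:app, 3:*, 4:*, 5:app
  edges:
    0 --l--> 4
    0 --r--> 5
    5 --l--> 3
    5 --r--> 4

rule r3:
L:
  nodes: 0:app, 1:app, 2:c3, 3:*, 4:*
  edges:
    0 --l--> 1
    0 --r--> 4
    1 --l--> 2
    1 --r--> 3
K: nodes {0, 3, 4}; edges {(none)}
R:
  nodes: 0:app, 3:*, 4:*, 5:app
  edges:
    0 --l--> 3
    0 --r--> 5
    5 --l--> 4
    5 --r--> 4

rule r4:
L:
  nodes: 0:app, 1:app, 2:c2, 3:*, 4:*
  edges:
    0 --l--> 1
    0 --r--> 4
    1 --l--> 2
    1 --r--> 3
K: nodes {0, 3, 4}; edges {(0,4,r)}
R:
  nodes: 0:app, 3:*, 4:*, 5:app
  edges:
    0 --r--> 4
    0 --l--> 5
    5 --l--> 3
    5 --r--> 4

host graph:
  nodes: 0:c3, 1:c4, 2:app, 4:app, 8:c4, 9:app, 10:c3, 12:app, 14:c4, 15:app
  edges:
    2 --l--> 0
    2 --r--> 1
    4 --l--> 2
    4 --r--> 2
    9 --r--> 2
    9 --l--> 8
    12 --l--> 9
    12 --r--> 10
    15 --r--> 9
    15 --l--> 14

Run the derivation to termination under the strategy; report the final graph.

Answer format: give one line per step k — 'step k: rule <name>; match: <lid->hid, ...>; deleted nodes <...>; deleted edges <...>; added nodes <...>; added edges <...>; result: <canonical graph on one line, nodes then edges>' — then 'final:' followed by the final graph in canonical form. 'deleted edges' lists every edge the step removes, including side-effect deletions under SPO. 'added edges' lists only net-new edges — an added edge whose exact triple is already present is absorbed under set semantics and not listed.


step 1: rule r2; match: 0->12, 1->9, 2->8, 3->2, 4->10; deleted nodes 8, 9; deleted edges (9,2,r); (9,8,l); (12,9,l); (12,10,r); (15,9,r); added nodes 16; added edges (12,10,l); (12,16,r); (16,2,l); (16,10,r); result: nodes: 0:c3, 1:c4, 2:app, 4:app, 10:c3, 12:app, 14:c4, 15:app, 16:app edges: (2,0,l); (2,1,r); (4,2,l); (4,2,r); (12,10,l); (12,16,r); (15,14,l); (16,2,l); (16,10,r)
step 2: rule r3; match: 0->16, 1->2, 2->0, 3->1, 4->10; deleted nodes 0, 2; deleted edges (2,0,l); (2,1,r); (4,2,l); (4,2,r); (16,2,l); (16,10,r); added nodes 17; added edges (16,1,l); (16,17,r); (17,10,l); (17,10,r); result: nodes: 1:c4, 4:app, 10:c3, 12:app, 14:c4, 15:app, 16:app, 17:app edges: (12,10,l); (12,16,r); (15,14,l); (16,1,l); (16,17,r); (17,10,l); (17,10,r)
final:
nodes: 1:c4, 4:app, 10:c3, 12:app, 14:c4, 15:app, 16:app, 17:app
edges: (12,10,l); (12,16,r); (15,14,l); (16,1,l); (16,17,r); (17,10,l); (17,10,r)


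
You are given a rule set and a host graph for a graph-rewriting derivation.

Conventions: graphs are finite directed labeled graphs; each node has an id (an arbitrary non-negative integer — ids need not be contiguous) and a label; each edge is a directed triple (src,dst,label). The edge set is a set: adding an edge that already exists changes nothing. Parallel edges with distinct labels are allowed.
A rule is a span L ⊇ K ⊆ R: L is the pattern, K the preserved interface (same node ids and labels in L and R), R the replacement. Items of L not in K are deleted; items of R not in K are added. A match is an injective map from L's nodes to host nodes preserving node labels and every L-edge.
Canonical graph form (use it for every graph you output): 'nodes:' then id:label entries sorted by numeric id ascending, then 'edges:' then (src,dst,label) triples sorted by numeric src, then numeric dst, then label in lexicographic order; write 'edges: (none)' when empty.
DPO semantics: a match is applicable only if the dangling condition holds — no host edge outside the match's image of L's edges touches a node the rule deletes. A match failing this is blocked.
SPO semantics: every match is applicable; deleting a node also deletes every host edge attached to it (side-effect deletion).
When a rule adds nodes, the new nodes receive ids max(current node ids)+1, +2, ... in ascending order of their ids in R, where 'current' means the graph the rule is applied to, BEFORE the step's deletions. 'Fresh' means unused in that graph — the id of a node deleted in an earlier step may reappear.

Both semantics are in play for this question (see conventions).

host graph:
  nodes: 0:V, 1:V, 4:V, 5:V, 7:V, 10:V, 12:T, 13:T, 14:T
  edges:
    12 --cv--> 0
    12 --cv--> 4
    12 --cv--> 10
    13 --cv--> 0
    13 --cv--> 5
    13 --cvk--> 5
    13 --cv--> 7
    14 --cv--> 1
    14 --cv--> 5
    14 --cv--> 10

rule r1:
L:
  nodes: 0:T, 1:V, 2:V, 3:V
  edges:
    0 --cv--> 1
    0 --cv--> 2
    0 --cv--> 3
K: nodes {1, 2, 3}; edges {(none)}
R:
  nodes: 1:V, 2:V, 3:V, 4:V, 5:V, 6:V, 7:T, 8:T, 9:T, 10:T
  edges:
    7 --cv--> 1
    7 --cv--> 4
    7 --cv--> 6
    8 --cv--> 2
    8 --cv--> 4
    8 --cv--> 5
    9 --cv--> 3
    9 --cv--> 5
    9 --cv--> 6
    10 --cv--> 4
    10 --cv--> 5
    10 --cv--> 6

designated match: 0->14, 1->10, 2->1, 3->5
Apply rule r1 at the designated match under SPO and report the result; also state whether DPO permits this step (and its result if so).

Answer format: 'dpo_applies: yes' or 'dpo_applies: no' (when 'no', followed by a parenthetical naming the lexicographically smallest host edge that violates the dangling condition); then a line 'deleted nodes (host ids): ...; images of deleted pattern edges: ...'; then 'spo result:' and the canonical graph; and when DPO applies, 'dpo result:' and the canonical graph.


dpo_applies: yes
deleted nodes (host ids): 14; images of deleted pattern edges: (14,1,cv); (14,5,cv); (14,10,cv)
spo result:
nodes: 0:V, 1:V, 4:V, 5:V, 7:V, 10:V, 12:T, 13:T, 15:V, 16:V, 17:V, 18:T, 19:T, 20:T, 21:T
edges: (12,0,cv); (12,4,cv); (12,10,cv); (13,0,cv); (13,5,cv); (13,5,cvk); (13,7,cv); (18,10,cv); (18,15,cv); (18,17,cv); (19,1,cv); (19,15,cv); (19,16,cv); (20,5,cv); (20,16,cv); (20,17,cv); (21,15,cv); (21,16,cv); (21,17,cv)
dpo result:
nodes: 0:V, 1:V, 4:V, 5:V, 7:V, 10:V, 12:T, 13:T, 15:V, 16:V, 17:V, 18:T, 19:T, 20:T, 21:T
edges: (12,0,cv); (12,4,cv); (12,10,cv); (13,0,cv); (13,5,cv); (13,5,cvk); (13,7,cv); (18,10,cv); (18,15,cv); (18,17,cv); (19,1,cv); (19,15,cv); (19,16,cv); (20,5,cv); (20,16,cv); (20,17,cv); (21,15,cv); (21,16,cv); (21,17,cv)
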